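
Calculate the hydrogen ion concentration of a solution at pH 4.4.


[H+] = 10^(-pH)
[H+] = 10^(-4.4)
[H+] = 3.981e-05 M

3.981e-05 M


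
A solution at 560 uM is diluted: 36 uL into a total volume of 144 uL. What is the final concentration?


C2 = C1 * V1 / V2
C2 = 560 * 36 / 144
C2 = 140.0 uM

140.0 uM


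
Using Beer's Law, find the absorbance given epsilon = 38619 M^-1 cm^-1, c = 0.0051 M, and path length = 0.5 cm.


A = epsilon * c * l
A = 38619 * 0.0051 * 0.5
A = 98.4785

98.4785


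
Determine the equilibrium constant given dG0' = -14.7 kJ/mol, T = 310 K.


Keq = exp(-dG0 * 1000 / (R * T))
Keq = exp(-(-14.7) * 1000 / (8.314 * 310))
Keq = 299.9317

299.9317


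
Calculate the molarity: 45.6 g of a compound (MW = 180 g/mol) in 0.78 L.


C = (mass / MW) / volume
C = (45.6 / 180) / 0.78
C = 0.3248 M

0.3248 M


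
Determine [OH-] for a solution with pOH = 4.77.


[OH-] = 10^(-pOH)
[OH-] = 10^(-4.77)
[OH-] = 1.698e-05 M

1.698e-05 M


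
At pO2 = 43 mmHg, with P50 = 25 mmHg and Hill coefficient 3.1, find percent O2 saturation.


Y = pO2^n / (P50^n + pO2^n)
Y = 43^3.1 / (25^3.1 + 43^3.1)
Y = 84.31%

84.31%


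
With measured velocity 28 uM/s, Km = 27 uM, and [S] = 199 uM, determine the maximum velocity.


Vmax = v * (Km + [S]) / [S]
Vmax = 28 * (27 + 199) / 199
Vmax = 31.799 uM/s

31.799 uM/s


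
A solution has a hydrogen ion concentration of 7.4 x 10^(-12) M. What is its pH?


pH = -log10([H+])
pH = -log10(7.4 x 10^(-12))
pH = 11.1308

11.1308


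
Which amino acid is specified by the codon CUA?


Standard genetic code lookup.
Codon CUA -> Leu

Leu


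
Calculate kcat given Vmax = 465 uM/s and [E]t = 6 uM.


kcat = Vmax / [E]t
kcat = 465 / 6
kcat = 77.5 s^-1

77.5 s^-1


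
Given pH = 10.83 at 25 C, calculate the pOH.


pOH = 14 - pH
pOH = 14 - 10.83
pOH = 3.17

3.17


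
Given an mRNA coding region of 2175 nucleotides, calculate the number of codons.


codons = nucleotides / 3
codons = 2175 / 3 = 725

725


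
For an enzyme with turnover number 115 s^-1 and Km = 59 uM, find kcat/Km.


Catalytic efficiency = kcat / Km
= 115 / 59
= 1.9492 uM^-1*s^-1

1.9492 uM^-1*s^-1


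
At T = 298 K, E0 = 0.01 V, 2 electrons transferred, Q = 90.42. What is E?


E = E0 - (RT/nF) * ln(Q)
E = 0.01 - (8.314 * 298 / (2 * 96485)) * ln(90.42)
E = -0.0478 V

-0.0478 V


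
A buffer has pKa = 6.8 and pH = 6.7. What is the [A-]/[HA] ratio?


[A-]/[HA] = 10^(pH - pKa)
= 10^(6.7 - 6.8)
= 0.7943

0.7943


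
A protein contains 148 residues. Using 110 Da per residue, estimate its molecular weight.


MW = n_residues * 110 Da
MW = 148 * 110
MW = 16280 Da

16280 Da


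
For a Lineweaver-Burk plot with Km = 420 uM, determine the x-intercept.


x-intercept = -1/Km
= -1/420
= -0.0024 1/uM

-0.0024 1/uM


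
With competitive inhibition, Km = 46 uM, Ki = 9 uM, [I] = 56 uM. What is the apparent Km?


Km_app = Km * (1 + [I]/Ki)
Km_app = 46 * (1 + 56/9)
Km_app = 332.2222 uM

332.2222 uM


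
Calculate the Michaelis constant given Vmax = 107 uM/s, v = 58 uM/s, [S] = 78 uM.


Km = [S] * (Vmax - v) / v
Km = 78 * (107 - 58) / 58
Km = 65.8966 uM

65.8966 uM


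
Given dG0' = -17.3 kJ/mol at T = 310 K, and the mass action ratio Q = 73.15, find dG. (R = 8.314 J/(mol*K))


dG = dG0' + RT * ln(Q) / 1000
dG = -17.3 + 8.314 * 310 * ln(73.15) / 1000
dG = -6.2367 kJ/mol

-6.2367 kJ/mol


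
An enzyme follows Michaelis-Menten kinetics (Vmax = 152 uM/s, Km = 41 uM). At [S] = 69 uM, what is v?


v = Vmax * [S] / (Km + [S])
v = 152 * 69 / (41 + 69)
v = 95.3455 uM/s

95.3455 uM/s


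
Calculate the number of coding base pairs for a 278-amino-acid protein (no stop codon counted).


Each amino acid = 1 codon = 3 bp
bp = 278 * 3 = 834 bp

834 bp


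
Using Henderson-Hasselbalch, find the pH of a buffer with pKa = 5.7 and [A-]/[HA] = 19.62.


pH = pKa + log10([A-]/[HA])
pH = 5.7 + log10(19.62)
pH = 6.9927

6.9927


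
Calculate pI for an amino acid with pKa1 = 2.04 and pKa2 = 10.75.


pI = (pKa1 + pKa2) / 2
pI = (2.04 + 10.75) / 2
pI = 6.395

6.395


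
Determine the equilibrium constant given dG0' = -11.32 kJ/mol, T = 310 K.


Keq = exp(-dG0 * 1000 / (R * T))
Keq = exp(-(-11.32) * 1000 / (8.314 * 310))
Keq = 80.812

80.812


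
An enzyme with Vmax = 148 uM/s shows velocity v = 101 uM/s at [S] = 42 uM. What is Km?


Km = [S] * (Vmax - v) / v
Km = 42 * (148 - 101) / 101
Km = 19.5446 uM

19.5446 uM


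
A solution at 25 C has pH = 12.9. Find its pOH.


pOH = 14 - pH
pOH = 14 - 12.9
pOH = 1.1

1.1


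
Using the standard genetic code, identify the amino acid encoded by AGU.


Standard genetic code lookup.
Codon AGU -> Ser

Ser


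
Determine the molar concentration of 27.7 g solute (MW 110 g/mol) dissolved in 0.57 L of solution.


C = (mass / MW) / volume
C = (27.7 / 110) / 0.57
C = 0.4418 M

0.4418 M


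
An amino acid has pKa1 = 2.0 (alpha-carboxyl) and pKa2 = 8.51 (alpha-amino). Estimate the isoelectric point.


pI = (pKa1 + pKa2) / 2
pI = (2.0 + 8.51) / 2
pI = 5.255

5.255


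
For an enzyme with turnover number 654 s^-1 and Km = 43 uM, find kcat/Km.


Catalytic efficiency = kcat / Km
= 654 / 43
= 15.2093 uM^-1*s^-1

15.2093 uM^-1*s^-1


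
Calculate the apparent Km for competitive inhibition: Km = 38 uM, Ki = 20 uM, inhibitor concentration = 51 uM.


Km_app = Km * (1 + [I]/Ki)
Km_app = 38 * (1 + 51/20)
Km_app = 134.9 uM

134.9 uM


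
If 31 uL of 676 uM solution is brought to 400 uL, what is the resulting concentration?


C2 = C1 * V1 / V2
C2 = 676 * 31 / 400
C2 = 52.39 uM

52.39 uM


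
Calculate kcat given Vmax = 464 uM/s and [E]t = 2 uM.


kcat = Vmax / [E]t
kcat = 464 / 2
kcat = 232.0 s^-1

232.0 s^-1


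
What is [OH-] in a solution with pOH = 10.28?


[OH-] = 10^(-pOH)
[OH-] = 10^(-10.28)
[OH-] = 5.248e-11 M

5.248e-11 M


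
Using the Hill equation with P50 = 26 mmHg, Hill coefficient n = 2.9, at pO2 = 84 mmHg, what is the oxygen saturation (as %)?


Y = pO2^n / (P50^n + pO2^n)
Y = 84^2.9 / (26^2.9 + 84^2.9)
Y = 96.77%

96.77%


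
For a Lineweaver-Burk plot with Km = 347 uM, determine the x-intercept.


x-intercept = -1/Km
= -1/347
= -0.0029 1/uM

-0.0029 1/uM


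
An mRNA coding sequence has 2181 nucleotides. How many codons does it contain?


codons = nucleotides / 3
codons = 2181 / 3 = 727

727


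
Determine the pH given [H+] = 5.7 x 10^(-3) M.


pH = -log10([H+])
pH = -log10(5.7 x 10^(-3))
pH = 2.2441

2.2441


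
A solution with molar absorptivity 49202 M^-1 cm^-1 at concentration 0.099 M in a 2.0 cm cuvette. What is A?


A = epsilon * c * l
A = 49202 * 0.099 * 2.0
A = 9741.996

9741.996


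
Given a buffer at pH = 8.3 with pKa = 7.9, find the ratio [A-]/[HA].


[A-]/[HA] = 10^(pH - pKa)
= 10^(8.3 - 7.9)
= 2.5119

2.5119


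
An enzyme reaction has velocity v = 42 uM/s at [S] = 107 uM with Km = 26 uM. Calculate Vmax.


Vmax = v * (Km + [S]) / [S]
Vmax = 42 * (26 + 107) / 107
Vmax = 52.2056 uM/s

52.2056 uM/s


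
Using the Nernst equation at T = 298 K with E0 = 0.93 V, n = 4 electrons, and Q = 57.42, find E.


E = E0 - (RT/nF) * ln(Q)
E = 0.93 - (8.314 * 298 / (4 * 96485)) * ln(57.42)
E = 0.904 V

0.904 V


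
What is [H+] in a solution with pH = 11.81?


[H+] = 10^(-pH)
[H+] = 10^(-11.81)
[H+] = 1.549e-12 M

1.549e-12 M


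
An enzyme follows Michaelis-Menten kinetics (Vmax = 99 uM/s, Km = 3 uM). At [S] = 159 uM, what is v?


v = Vmax * [S] / (Km + [S])
v = 99 * 159 / (3 + 159)
v = 97.1667 uM/s

97.1667 uM/s


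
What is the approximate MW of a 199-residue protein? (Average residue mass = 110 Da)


MW = n_residues * 110 Da
MW = 199 * 110
MW = 21890 Da

21890 Da


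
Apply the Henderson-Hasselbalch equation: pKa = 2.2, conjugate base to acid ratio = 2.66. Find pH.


pH = pKa + log10([A-]/[HA])
pH = 2.2 + log10(2.66)
pH = 2.6249

2.6249


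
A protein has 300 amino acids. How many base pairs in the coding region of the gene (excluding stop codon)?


Each amino acid = 1 codon = 3 bp
bp = 300 * 3 = 900 bp

900 bp


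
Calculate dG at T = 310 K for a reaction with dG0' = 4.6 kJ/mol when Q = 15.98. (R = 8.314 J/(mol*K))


dG = dG0' + RT * ln(Q) / 1000
dG = 4.6 + 8.314 * 310 * ln(15.98) / 1000
dG = 11.7427 kJ/mol

11.7427 kJ/mol


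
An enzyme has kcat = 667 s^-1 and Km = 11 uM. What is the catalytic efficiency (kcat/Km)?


Catalytic efficiency = kcat / Km
= 667 / 11
= 60.6364 uM^-1*s^-1

60.6364 uM^-1*s^-1


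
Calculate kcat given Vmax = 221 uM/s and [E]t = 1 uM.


kcat = Vmax / [E]t
kcat = 221 / 1
kcat = 221.0 s^-1

221.0 s^-1


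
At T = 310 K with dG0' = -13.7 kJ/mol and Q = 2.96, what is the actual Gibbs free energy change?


dG = dG0' + RT * ln(Q) / 1000
dG = -13.7 + 8.314 * 310 * ln(2.96) / 1000
dG = -10.9031 kJ/mol

-10.9031 kJ/mol


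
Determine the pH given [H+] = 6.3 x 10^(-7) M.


pH = -log10([H+])
pH = -log10(6.3 x 10^(-7))
pH = 6.2007

6.2007


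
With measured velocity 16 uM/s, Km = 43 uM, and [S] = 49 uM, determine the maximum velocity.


Vmax = v * (Km + [S]) / [S]
Vmax = 16 * (43 + 49) / 49
Vmax = 30.0408 uM/s

30.0408 uM/s


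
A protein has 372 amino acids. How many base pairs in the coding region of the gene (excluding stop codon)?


Each amino acid = 1 codon = 3 bp
bp = 372 * 3 = 1116 bp

1116 bp


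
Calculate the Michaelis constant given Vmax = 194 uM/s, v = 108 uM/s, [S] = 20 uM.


Km = [S] * (Vmax - v) / v
Km = 20 * (194 - 108) / 108
Km = 15.9259 uM

15.9259 uM


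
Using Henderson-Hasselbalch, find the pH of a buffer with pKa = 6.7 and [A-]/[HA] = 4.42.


pH = pKa + log10([A-]/[HA])
pH = 6.7 + log10(4.42)
pH = 7.3454

7.3454


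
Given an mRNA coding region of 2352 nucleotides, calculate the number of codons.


codons = nucleotides / 3
codons = 2352 / 3 = 784

784


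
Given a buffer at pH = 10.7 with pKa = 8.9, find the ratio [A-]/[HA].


[A-]/[HA] = 10^(pH - pKa)
= 10^(10.7 - 8.9)
= 63.0957

63.0957


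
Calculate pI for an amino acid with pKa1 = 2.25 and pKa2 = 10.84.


pI = (pKa1 + pKa2) / 2
pI = (2.25 + 10.84) / 2
pI = 6.545

6.545


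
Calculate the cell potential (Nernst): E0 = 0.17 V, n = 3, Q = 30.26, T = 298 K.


E = E0 - (RT/nF) * ln(Q)
E = 0.17 - (8.314 * 298 / (3 * 96485)) * ln(30.26)
E = 0.1408 V

0.1408 V


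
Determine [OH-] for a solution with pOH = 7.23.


[OH-] = 10^(-pOH)
[OH-] = 10^(-7.23)
[OH-] = 5.888e-08 M

5.888e-08 M


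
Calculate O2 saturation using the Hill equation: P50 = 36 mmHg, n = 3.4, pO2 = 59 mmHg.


Y = pO2^n / (P50^n + pO2^n)
Y = 59^3.4 / (36^3.4 + 59^3.4)
Y = 84.29%

84.29%


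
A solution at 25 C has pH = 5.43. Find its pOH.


pOH = 14 - pH
pOH = 14 - 5.43
pOH = 8.57

8.57


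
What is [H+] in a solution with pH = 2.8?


[H+] = 10^(-pH)
[H+] = 10^(-2.8)
[H+] = 0.0016 M

0.0016 M


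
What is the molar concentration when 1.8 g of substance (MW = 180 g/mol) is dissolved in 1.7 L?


C = (mass / MW) / volume
C = (1.8 / 180) / 1.7
C = 0.0059 M

0.0059 M


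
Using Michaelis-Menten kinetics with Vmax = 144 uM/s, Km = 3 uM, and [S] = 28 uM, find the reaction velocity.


v = Vmax * [S] / (Km + [S])
v = 144 * 28 / (3 + 28)
v = 130.0645 uM/s

130.0645 uM/s


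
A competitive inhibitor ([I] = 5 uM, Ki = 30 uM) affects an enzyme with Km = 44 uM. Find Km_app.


Km_app = Km * (1 + [I]/Ki)
Km_app = 44 * (1 + 5/30)
Km_app = 51.3333 uM

51.3333 uM


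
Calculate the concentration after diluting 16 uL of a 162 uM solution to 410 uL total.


C2 = C1 * V1 / V2
C2 = 162 * 16 / 410
C2 = 6.322 uM

6.322 uM


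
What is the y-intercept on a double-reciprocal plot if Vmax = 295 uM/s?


y-intercept = 1/Vmax
= 1/295
= 0.0034 s/uM

0.0034 s/uM


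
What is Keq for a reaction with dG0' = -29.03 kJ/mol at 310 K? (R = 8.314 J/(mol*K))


Keq = exp(-dG0 * 1000 / (R * T))
Keq = exp(-(-29.03) * 1000 / (8.314 * 310))
Keq = 77928.7941

77928.7941


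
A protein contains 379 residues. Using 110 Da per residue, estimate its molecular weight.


MW = n_residues * 110 Da
MW = 379 * 110
MW = 41690 Da

41690 Da


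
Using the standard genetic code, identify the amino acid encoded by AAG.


Standard genetic code lookup.
Codon AAG -> Lys

Lys


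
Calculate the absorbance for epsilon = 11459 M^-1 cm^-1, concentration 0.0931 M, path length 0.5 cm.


A = epsilon * c * l
A = 11459 * 0.0931 * 0.5
A = 533.4165

533.4165


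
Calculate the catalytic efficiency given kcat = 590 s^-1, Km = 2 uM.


Catalytic efficiency = kcat / Km
= 590 / 2
= 295.0 uM^-1*s^-1

295.0 uM^-1*s^-1


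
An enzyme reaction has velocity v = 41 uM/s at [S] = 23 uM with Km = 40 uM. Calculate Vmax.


Vmax = v * (Km + [S]) / [S]
Vmax = 41 * (40 + 23) / 23
Vmax = 112.3043 uM/s

112.3043 uM/s


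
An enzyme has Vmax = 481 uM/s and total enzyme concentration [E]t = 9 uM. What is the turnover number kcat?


kcat = Vmax / [E]t
kcat = 481 / 9
kcat = 53.4444 s^-1

53.4444 s^-1


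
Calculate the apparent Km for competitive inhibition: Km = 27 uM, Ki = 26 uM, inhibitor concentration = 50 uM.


Km_app = Km * (1 + [I]/Ki)
Km_app = 27 * (1 + 50/26)
Km_app = 78.9231 uM

78.9231 uM


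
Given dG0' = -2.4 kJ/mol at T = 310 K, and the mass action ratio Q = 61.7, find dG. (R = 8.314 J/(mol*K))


dG = dG0' + RT * ln(Q) / 1000
dG = -2.4 + 8.314 * 310 * ln(61.7) / 1000
dG = 8.2245 kJ/mol

8.2245 kJ/mol


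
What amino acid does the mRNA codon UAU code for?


Standard genetic code lookup.
Codon UAU -> Tyr

Tyr


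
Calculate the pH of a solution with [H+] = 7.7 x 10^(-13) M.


pH = -log10([H+])
pH = -log10(7.7 x 10^(-13))
pH = 12.1135

12.1135


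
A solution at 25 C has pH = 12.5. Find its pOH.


pOH = 14 - pH
pOH = 14 - 12.5
pOH = 1.5

1.5


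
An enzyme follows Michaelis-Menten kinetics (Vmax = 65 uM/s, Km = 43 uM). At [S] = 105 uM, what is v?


v = Vmax * [S] / (Km + [S])
v = 65 * 105 / (43 + 105)
v = 46.1149 uM/s

46.1149 uM/s


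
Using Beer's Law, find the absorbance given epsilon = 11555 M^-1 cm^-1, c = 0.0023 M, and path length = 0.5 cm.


A = epsilon * c * l
A = 11555 * 0.0023 * 0.5
A = 13.2882

13.2882


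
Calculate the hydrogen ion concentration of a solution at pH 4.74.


[H+] = 10^(-pH)
[H+] = 10^(-4.74)
[H+] = 1.820e-05 M

1.820e-05 M


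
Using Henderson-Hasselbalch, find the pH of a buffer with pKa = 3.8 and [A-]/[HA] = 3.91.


pH = pKa + log10([A-]/[HA])
pH = 3.8 + log10(3.91)
pH = 4.3922

4.3922


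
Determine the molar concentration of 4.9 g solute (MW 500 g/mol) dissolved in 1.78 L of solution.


C = (mass / MW) / volume
C = (4.9 / 500) / 1.78
C = 0.0055 M

0.0055 M


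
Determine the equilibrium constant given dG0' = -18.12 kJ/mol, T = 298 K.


Keq = exp(-dG0 * 1000 / (R * T))
Keq = exp(-(-18.12) * 1000 / (8.314 * 298))
Keq = 1500.5873

1500.5873


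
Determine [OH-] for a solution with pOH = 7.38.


[OH-] = 10^(-pOH)
[OH-] = 10^(-7.38)
[OH-] = 4.169e-08 M

4.169e-08 M


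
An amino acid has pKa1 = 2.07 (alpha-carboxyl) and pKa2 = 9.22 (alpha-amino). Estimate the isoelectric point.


pI = (pKa1 + pKa2) / 2
pI = (2.07 + 9.22) / 2
pI = 5.645

5.645


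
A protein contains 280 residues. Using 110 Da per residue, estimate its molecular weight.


MW = n_residues * 110 Da
MW = 280 * 110
MW = 30800 Da

30800 Da


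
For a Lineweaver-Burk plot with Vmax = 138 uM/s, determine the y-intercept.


y-intercept = 1/Vmax
= 1/138
= 0.0072 s/uM

0.0072 s/uM


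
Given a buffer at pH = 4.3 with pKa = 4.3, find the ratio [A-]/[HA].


[A-]/[HA] = 10^(pH - pKa)
= 10^(4.3 - 4.3)
= 1.0

1.0


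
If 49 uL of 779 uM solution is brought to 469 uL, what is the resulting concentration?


C2 = C1 * V1 / V2
C2 = 779 * 49 / 469
C2 = 81.3881 uM

81.3881 uM


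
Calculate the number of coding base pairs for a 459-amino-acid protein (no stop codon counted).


Each amino acid = 1 codon = 3 bp
bp = 459 * 3 = 1377 bp

1377 bp


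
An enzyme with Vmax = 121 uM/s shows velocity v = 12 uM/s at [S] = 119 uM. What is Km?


Km = [S] * (Vmax - v) / v
Km = 119 * (121 - 12) / 12
Km = 1080.9167 uM

1080.9167 uM


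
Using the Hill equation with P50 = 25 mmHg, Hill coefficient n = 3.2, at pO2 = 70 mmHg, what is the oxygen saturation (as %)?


Y = pO2^n / (P50^n + pO2^n)
Y = 70^3.2 / (25^3.2 + 70^3.2)
Y = 96.42%

96.42%


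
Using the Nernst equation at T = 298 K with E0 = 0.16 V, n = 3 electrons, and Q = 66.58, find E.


E = E0 - (RT/nF) * ln(Q)
E = 0.16 - (8.314 * 298 / (3 * 96485)) * ln(66.58)
E = 0.1241 V

0.1241 V


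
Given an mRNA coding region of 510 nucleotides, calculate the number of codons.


codons = nucleotides / 3
codons = 510 / 3 = 170

170


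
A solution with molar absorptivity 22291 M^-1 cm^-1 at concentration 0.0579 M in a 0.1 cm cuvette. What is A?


A = epsilon * c * l
A = 22291 * 0.0579 * 0.1
A = 129.0649

129.0649


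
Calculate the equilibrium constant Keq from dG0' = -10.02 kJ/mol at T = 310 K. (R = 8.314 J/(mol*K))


Keq = exp(-dG0 * 1000 / (R * T))
Keq = exp(-(-10.02) * 1000 / (8.314 * 310))
Keq = 48.7999

48.7999


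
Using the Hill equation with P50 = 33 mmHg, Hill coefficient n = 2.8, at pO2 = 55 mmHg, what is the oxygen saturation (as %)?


Y = pO2^n / (P50^n + pO2^n)
Y = 55^2.8 / (33^2.8 + 55^2.8)
Y = 80.69%

80.69%


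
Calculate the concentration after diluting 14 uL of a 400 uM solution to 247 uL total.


C2 = C1 * V1 / V2
C2 = 400 * 14 / 247
C2 = 22.6721 uM

22.6721 uM


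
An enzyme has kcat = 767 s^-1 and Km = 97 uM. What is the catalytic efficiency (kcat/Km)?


Catalytic efficiency = kcat / Km
= 767 / 97
= 7.9072 uM^-1*s^-1

7.9072 uM^-1*s^-1


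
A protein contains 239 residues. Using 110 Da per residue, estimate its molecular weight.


MW = n_residues * 110 Da
MW = 239 * 110
MW = 26290 Da

26290 Da


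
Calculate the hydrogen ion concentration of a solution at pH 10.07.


[H+] = 10^(-pH)
[H+] = 10^(-10.07)
[H+] = 8.511e-11 M

8.511e-11 M


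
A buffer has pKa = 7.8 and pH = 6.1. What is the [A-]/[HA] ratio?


[A-]/[HA] = 10^(pH - pKa)
= 10^(6.1 - 7.8)
= 0.02

0.02


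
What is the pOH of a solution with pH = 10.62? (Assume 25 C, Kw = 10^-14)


pOH = 14 - pH
pOH = 14 - 10.62
pOH = 3.38

3.38


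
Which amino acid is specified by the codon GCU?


Standard genetic code lookup.
Codon GCU -> Ala

Ala


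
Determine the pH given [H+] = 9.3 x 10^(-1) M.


pH = -log10([H+])
pH = -log10(9.3 x 10^(-1))
pH = 0.0315

0.0315


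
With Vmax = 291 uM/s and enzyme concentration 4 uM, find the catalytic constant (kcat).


kcat = Vmax / [E]t
kcat = 291 / 4
kcat = 72.75 s^-1

72.75 s^-1


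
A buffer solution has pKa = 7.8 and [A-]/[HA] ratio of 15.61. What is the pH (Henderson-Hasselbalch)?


pH = pKa + log10([A-]/[HA])
pH = 7.8 + log10(15.61)
pH = 8.9934

8.9934


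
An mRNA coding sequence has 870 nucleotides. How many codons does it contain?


codons = nucleotides / 3
codons = 870 / 3 = 290

290


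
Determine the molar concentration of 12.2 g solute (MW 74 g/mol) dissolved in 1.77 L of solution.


C = (mass / MW) / volume
C = (12.2 / 74) / 1.77
C = 0.0931 M

0.0931 M


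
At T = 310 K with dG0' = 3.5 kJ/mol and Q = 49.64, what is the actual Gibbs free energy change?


dG = dG0' + RT * ln(Q) / 1000
dG = 3.5 + 8.314 * 310 * ln(49.64) / 1000
dG = 13.564 kJ/mol

13.564 kJ/mol


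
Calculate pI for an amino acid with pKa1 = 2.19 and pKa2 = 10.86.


pI = (pKa1 + pKa2) / 2
pI = (2.19 + 10.86) / 2
pI = 6.525

6.525


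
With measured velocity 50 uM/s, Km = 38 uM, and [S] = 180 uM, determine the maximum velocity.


Vmax = v * (Km + [S]) / [S]
Vmax = 50 * (38 + 180) / 180
Vmax = 60.5556 uM/s

60.5556 uM/s


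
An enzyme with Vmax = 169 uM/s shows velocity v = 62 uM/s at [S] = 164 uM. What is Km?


Km = [S] * (Vmax - v) / v
Km = 164 * (169 - 62) / 62
Km = 283.0323 uM

283.0323 uM


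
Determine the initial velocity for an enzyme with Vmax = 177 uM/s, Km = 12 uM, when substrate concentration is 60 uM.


v = Vmax * [S] / (Km + [S])
v = 177 * 60 / (12 + 60)
v = 147.5 uM/s

147.5 uM/s


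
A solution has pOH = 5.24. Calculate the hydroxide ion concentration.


[OH-] = 10^(-pOH)
[OH-] = 10^(-5.24)
[OH-] = 5.754e-06 M

5.754e-06 M


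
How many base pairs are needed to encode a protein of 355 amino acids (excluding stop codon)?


Each amino acid = 1 codon = 3 bp
bp = 355 * 3 = 1065 bp

1065 bp


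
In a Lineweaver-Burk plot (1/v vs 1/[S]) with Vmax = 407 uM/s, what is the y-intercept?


y-intercept = 1/Vmax
= 1/407
= 0.0025 s/uM

0.0025 s/uM


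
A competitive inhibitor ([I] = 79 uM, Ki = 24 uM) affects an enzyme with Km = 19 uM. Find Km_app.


Km_app = Km * (1 + [I]/Ki)
Km_app = 19 * (1 + 79/24)
Km_app = 81.5417 uM

81.5417 uM


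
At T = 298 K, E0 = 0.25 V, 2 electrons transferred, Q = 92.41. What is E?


E = E0 - (RT/nF) * ln(Q)
E = 0.25 - (8.314 * 298 / (2 * 96485)) * ln(92.41)
E = 0.1919 V

0.1919 V


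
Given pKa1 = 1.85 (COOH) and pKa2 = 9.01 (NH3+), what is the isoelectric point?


pI = (pKa1 + pKa2) / 2
pI = (1.85 + 9.01) / 2
pI = 5.43

5.43


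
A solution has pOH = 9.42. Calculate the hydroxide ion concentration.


[OH-] = 10^(-pOH)
[OH-] = 10^(-9.42)
[OH-] = 3.802e-10 M

3.802e-10 M


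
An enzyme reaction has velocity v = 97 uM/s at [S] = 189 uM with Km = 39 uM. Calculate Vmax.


Vmax = v * (Km + [S]) / [S]
Vmax = 97 * (39 + 189) / 189
Vmax = 117.0159 uM/s

117.0159 uM/s


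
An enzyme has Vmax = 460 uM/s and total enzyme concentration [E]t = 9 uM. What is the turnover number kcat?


kcat = Vmax / [E]t
kcat = 460 / 9
kcat = 51.1111 s^-1

51.1111 s^-1


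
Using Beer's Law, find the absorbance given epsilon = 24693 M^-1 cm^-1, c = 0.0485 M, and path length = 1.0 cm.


A = epsilon * c * l
A = 24693 * 0.0485 * 1.0
A = 1197.6105

1197.6105


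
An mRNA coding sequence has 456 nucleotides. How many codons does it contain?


codons = nucleotides / 3
codons = 456 / 3 = 152

152


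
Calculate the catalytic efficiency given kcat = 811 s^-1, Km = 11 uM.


Catalytic efficiency = kcat / Km
= 811 / 11
= 73.7273 uM^-1*s^-1

73.7273 uM^-1*s^-1


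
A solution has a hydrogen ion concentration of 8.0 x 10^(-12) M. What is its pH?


pH = -log10([H+])
pH = -log10(8.0 x 10^(-12))
pH = 11.0969

11.0969


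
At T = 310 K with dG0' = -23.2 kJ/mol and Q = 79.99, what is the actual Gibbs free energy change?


dG = dG0' + RT * ln(Q) / 1000
dG = -23.2 + 8.314 * 310 * ln(79.99) / 1000
dG = -11.9063 kJ/mol

-11.9063 kJ/mol


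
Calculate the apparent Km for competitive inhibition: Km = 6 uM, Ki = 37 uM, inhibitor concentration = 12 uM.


Km_app = Km * (1 + [I]/Ki)
Km_app = 6 * (1 + 12/37)
Km_app = 7.9459 uM

7.9459 uM


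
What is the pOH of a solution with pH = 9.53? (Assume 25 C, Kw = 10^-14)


pOH = 14 - pH
pOH = 14 - 9.53
pOH = 4.47

4.47


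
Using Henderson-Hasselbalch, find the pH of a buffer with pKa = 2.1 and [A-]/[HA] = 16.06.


pH = pKa + log10([A-]/[HA])
pH = 2.1 + log10(16.06)
pH = 3.3057

3.3057


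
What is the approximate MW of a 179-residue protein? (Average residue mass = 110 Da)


MW = n_residues * 110 Da
MW = 179 * 110
MW = 19690 Da

19690 Da


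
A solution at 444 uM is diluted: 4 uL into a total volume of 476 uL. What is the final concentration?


C2 = C1 * V1 / V2
C2 = 444 * 4 / 476
C2 = 3.7311 uM

3.7311 uM


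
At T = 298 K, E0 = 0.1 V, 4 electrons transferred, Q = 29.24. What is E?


E = E0 - (RT/nF) * ln(Q)
E = 0.1 - (8.314 * 298 / (4 * 96485)) * ln(29.24)
E = 0.0783 V

0.0783 V


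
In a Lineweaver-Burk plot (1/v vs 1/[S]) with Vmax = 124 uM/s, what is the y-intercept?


y-intercept = 1/Vmax
= 1/124
= 0.0081 s/uM

0.0081 s/uM


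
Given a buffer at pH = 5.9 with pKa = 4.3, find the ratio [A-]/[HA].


[A-]/[HA] = 10^(pH - pKa)
= 10^(5.9 - 4.3)
= 39.8107

39.8107


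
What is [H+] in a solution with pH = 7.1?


[H+] = 10^(-pH)
[H+] = 10^(-7.1)
[H+] = 7.943e-08 M

7.943e-08 M


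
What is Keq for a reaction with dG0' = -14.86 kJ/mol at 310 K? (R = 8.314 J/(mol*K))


Keq = exp(-dG0 * 1000 / (R * T))
Keq = exp(-(-14.86) * 1000 / (8.314 * 310))
Keq = 319.1414

319.1414


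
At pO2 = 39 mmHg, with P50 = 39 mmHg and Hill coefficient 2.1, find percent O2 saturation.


Y = pO2^n / (P50^n + pO2^n)
Y = 39^2.1 / (39^2.1 + 39^2.1)
Y = 50.0%

50.0%


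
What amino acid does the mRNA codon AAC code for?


Standard genetic code lookup.
Codon AAC -> Asn

Asn


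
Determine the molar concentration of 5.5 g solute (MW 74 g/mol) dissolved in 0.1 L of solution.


C = (mass / MW) / volume
C = (5.5 / 74) / 0.1
C = 0.7432 M

0.7432 M


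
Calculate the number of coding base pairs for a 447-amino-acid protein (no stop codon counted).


Each amino acid = 1 codon = 3 bp
bp = 447 * 3 = 1341 bp

1341 bp


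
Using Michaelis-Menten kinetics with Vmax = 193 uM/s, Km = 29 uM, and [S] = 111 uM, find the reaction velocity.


v = Vmax * [S] / (Km + [S])
v = 193 * 111 / (29 + 111)
v = 153.0214 uM/s

153.0214 uM/s


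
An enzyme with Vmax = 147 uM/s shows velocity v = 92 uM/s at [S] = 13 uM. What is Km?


Km = [S] * (Vmax - v) / v
Km = 13 * (147 - 92) / 92
Km = 7.7717 uM

7.7717 uM


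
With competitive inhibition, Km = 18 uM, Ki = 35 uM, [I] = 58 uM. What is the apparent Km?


Km_app = Km * (1 + [I]/Ki)
Km_app = 18 * (1 + 58/35)
Km_app = 47.8286 uM

47.8286 uM


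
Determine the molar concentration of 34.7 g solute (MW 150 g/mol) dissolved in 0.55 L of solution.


C = (mass / MW) / volume
C = (34.7 / 150) / 0.55
C = 0.4206 M

0.4206 M


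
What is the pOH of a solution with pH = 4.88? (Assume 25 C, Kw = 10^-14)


pOH = 14 - pH
pOH = 14 - 4.88
pOH = 9.12

9.12


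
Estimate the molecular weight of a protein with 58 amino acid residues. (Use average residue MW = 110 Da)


MW = n_residues * 110 Da
MW = 58 * 110
MW = 6380 Da

6380 Da


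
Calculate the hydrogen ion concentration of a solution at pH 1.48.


[H+] = 10^(-pH)
[H+] = 10^(-1.48)
[H+] = 0.0331 M

0.0331 M


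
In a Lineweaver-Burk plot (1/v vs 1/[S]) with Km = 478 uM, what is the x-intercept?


x-intercept = -1/Km
= -1/478
= -0.0021 1/uM

-0.0021 1/uM


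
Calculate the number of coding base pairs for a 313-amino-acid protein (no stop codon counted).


Each amino acid = 1 codon = 3 bp
bp = 313 * 3 = 939 bp

939 bp


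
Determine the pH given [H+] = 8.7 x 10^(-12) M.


pH = -log10([H+])
pH = -log10(8.7 x 10^(-12))
pH = 11.0605

11.0605


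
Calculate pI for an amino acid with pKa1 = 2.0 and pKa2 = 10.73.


pI = (pKa1 + pKa2) / 2
pI = (2.0 + 10.73) / 2
pI = 6.365

6.365


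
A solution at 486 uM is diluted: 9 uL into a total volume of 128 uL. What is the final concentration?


C2 = C1 * V1 / V2
C2 = 486 * 9 / 128
C2 = 34.1719 uM

34.1719 uM


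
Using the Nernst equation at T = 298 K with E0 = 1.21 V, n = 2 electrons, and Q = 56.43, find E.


E = E0 - (RT/nF) * ln(Q)
E = 1.21 - (8.314 * 298 / (2 * 96485)) * ln(56.43)
E = 1.1582 V

1.1582 V


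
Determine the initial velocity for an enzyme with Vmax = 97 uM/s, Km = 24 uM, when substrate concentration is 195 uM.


v = Vmax * [S] / (Km + [S])
v = 97 * 195 / (24 + 195)
v = 86.3699 uM/s

86.3699 uM/s


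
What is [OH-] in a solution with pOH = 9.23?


[OH-] = 10^(-pOH)
[OH-] = 10^(-9.23)
[OH-] = 5.888e-10 M

5.888e-10 M


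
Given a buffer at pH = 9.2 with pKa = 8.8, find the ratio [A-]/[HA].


[A-]/[HA] = 10^(pH - pKa)
= 10^(9.2 - 8.8)
= 2.5119

2.5119


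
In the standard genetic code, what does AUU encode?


Standard genetic code lookup.
Codon AUU -> Ile

Ile


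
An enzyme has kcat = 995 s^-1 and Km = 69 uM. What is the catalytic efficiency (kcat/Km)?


Catalytic efficiency = kcat / Km
= 995 / 69
= 14.4203 uM^-1*s^-1

14.4203 uM^-1*s^-1


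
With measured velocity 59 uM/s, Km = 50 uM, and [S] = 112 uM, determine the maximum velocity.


Vmax = v * (Km + [S]) / [S]
Vmax = 59 * (50 + 112) / 112
Vmax = 85.3393 uM/s

85.3393 uM/s


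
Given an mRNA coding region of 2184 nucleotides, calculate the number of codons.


codons = nucleotides / 3
codons = 2184 / 3 = 728

728


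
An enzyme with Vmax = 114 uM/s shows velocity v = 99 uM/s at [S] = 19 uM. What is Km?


Km = [S] * (Vmax - v) / v
Km = 19 * (114 - 99) / 99
Km = 2.8788 uM

2.8788 uM


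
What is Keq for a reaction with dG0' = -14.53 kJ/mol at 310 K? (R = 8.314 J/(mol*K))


Keq = exp(-dG0 * 1000 / (R * T))
Keq = exp(-(-14.53) * 1000 / (8.314 * 310))
Keq = 280.7867

280.7867


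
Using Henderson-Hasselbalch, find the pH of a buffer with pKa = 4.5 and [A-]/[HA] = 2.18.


pH = pKa + log10([A-]/[HA])
pH = 4.5 + log10(2.18)
pH = 4.8385

4.8385


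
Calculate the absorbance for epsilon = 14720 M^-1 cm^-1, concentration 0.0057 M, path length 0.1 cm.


A = epsilon * c * l
A = 14720 * 0.0057 * 0.1
A = 8.3904

8.3904


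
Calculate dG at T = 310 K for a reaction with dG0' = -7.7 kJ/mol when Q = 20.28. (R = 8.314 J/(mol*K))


dG = dG0' + RT * ln(Q) / 1000
dG = -7.7 + 8.314 * 310 * ln(20.28) / 1000
dG = 0.0569 kJ/mol

0.0569 kJ/mol


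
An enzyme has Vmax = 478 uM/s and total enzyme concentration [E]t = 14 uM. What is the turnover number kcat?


kcat = Vmax / [E]t
kcat = 478 / 14
kcat = 34.1429 s^-1

34.1429 s^-1


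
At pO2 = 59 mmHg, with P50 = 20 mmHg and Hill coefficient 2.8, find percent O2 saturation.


Y = pO2^n / (P50^n + pO2^n)
Y = 59^2.8 / (20^2.8 + 59^2.8)
Y = 95.39%

95.39%


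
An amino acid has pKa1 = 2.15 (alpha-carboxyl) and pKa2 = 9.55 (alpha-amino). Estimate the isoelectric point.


pI = (pKa1 + pKa2) / 2
pI = (2.15 + 9.55) / 2
pI = 5.85

5.85


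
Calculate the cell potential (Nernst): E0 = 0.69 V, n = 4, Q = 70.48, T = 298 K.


E = E0 - (RT/nF) * ln(Q)
E = 0.69 - (8.314 * 298 / (4 * 96485)) * ln(70.48)
E = 0.6627 V

0.6627 V


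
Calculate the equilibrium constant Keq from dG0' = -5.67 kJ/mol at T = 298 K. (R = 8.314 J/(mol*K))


Keq = exp(-dG0 * 1000 / (R * T))
Keq = exp(-(-5.67) * 1000 / (8.314 * 298))
Keq = 9.8604

9.8604


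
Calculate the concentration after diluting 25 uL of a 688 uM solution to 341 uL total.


C2 = C1 * V1 / V2
C2 = 688 * 25 / 341
C2 = 50.4399 uM

50.4399 uM


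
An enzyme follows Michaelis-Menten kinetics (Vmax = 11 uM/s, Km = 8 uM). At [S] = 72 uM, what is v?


v = Vmax * [S] / (Km + [S])
v = 11 * 72 / (8 + 72)
v = 9.9 uM/s

9.9 uM/s


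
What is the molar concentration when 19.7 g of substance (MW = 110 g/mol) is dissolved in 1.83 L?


C = (mass / MW) / volume
C = (19.7 / 110) / 1.83
C = 0.0979 M

0.0979 M


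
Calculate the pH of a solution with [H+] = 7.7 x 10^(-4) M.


pH = -log10([H+])
pH = -log10(7.7 x 10^(-4))
pH = 3.1135

3.1135


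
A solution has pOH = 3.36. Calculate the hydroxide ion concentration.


[OH-] = 10^(-pOH)
[OH-] = 10^(-3.36)
[OH-] = 4.365e-04 M

4.365e-04 M


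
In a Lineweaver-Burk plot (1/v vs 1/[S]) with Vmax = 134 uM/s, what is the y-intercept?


y-intercept = 1/Vmax
= 1/134
= 0.0075 s/uM

0.0075 s/uM


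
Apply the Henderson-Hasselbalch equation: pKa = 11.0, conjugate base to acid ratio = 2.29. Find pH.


pH = pKa + log10([A-]/[HA])
pH = 11.0 + log10(2.29)
pH = 11.3598

11.3598


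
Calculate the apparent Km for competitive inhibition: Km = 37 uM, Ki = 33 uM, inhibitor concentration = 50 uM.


Km_app = Km * (1 + [I]/Ki)
Km_app = 37 * (1 + 50/33)
Km_app = 93.0606 uM

93.0606 uM


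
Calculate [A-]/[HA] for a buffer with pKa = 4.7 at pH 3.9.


[A-]/[HA] = 10^(pH - pKa)
= 10^(3.9 - 4.7)
= 0.1585

0.1585


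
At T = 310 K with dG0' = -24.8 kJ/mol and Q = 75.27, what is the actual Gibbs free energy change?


dG = dG0' + RT * ln(Q) / 1000
dG = -24.8 + 8.314 * 310 * ln(75.27) / 1000
dG = -13.6631 kJ/mol

-13.6631 kJ/mol


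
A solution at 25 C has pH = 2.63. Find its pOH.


pOH = 14 - pH
pOH = 14 - 2.63
pOH = 11.37

11.37


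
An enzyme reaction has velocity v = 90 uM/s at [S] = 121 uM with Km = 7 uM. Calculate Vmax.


Vmax = v * (Km + [S]) / [S]
Vmax = 90 * (7 + 121) / 121
Vmax = 95.2066 uM/s

95.2066 uM/s


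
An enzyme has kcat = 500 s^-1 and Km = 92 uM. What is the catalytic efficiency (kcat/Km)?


Catalytic efficiency = kcat / Km
= 500 / 92
= 5.4348 uM^-1*s^-1

5.4348 uM^-1*s^-1


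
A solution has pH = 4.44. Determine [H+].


[H+] = 10^(-pH)
[H+] = 10^(-4.44)
[H+] = 3.631e-05 M

3.631e-05 M


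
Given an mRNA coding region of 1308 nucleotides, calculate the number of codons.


codons = nucleotides / 3
codons = 1308 / 3 = 436

436


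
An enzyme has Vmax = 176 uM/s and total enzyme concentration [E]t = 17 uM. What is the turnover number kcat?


kcat = Vmax / [E]t
kcat = 176 / 17
kcat = 10.3529 s^-1

10.3529 s^-1


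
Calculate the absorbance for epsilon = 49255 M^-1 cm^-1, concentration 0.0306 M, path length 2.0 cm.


A = epsilon * c * l
A = 49255 * 0.0306 * 2.0
A = 3014.406

3014.406


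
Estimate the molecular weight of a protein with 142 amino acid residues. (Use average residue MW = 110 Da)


MW = n_residues * 110 Da
MW = 142 * 110
MW = 15620 Da

15620 Da


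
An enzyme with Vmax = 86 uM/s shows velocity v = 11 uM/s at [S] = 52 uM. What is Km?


Km = [S] * (Vmax - v) / v
Km = 52 * (86 - 11) / 11
Km = 354.5455 uM

354.5455 uM


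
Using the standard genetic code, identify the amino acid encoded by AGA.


Standard genetic code lookup.
Codon AGA -> Arg

Arg


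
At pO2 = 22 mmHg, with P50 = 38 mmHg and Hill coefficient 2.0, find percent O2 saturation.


Y = pO2^n / (P50^n + pO2^n)
Y = 22^2.0 / (38^2.0 + 22^2.0)
Y = 25.1%

25.1%


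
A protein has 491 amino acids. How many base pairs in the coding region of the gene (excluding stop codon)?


Each amino acid = 1 codon = 3 bp
bp = 491 * 3 = 1473 bp

1473 bp


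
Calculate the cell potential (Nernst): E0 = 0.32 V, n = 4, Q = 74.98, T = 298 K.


E = E0 - (RT/nF) * ln(Q)
E = 0.32 - (8.314 * 298 / (4 * 96485)) * ln(74.98)
E = 0.2923 V

0.2923 V


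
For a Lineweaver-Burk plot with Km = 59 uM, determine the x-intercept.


x-intercept = -1/Km
= -1/59
= -0.0169 1/uM

-0.0169 1/uM


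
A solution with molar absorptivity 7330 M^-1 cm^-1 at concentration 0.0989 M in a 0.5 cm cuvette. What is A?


A = epsilon * c * l
A = 7330 * 0.0989 * 0.5
A = 362.4685

362.4685


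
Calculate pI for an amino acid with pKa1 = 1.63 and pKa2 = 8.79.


pI = (pKa1 + pKa2) / 2
pI = (1.63 + 8.79) / 2
pI = 5.21

5.21


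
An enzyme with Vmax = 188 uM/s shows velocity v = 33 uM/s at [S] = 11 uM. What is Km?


Km = [S] * (Vmax - v) / v
Km = 11 * (188 - 33) / 33
Km = 51.6667 uM

51.6667 uM


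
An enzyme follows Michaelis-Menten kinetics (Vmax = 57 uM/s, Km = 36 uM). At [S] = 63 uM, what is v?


v = Vmax * [S] / (Km + [S])
v = 57 * 63 / (36 + 63)
v = 36.2727 uM/s

36.2727 uM/s


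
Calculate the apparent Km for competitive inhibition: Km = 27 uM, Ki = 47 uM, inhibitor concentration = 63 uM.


Km_app = Km * (1 + [I]/Ki)
Km_app = 27 * (1 + 63/47)
Km_app = 63.1915 uM

63.1915 uM


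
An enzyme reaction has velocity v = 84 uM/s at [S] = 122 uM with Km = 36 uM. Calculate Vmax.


Vmax = v * (Km + [S]) / [S]
Vmax = 84 * (36 + 122) / 122
Vmax = 108.7869 uM/s

108.7869 uM/s


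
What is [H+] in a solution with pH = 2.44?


[H+] = 10^(-pH)
[H+] = 10^(-2.44)
[H+] = 0.0036 M

0.0036 M


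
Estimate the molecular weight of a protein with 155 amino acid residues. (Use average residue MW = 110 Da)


MW = n_residues * 110 Da
MW = 155 * 110
MW = 17050 Da

17050 Da


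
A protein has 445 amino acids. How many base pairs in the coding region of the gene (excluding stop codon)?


Each amino acid = 1 codon = 3 bp
bp = 445 * 3 = 1335 bp

1335 bp


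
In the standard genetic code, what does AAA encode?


Standard genetic code lookup.
Codon AAA -> Lys

Lys


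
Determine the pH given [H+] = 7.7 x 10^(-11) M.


pH = -log10([H+])
pH = -log10(7.7 x 10^(-11))
pH = 10.1135

10.1135


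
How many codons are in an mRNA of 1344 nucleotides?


codons = nucleotides / 3
codons = 1344 / 3 = 448

448


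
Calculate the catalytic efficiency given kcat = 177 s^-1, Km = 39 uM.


Catalytic efficiency = kcat / Km
= 177 / 39
= 4.5385 uM^-1*s^-1

4.5385 uM^-1*s^-1


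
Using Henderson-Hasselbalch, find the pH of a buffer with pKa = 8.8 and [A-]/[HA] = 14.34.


pH = pKa + log10([A-]/[HA])
pH = 8.8 + log10(14.34)
pH = 9.9565

9.9565


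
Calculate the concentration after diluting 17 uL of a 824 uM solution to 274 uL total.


C2 = C1 * V1 / V2
C2 = 824 * 17 / 274
C2 = 51.1241 uM

51.1241 uM


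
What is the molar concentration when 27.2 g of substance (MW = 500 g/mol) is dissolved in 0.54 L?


C = (mass / MW) / volume
C = (27.2 / 500) / 0.54
C = 0.1007 M

0.1007 M


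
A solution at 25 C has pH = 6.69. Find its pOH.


pOH = 14 - pH
pOH = 14 - 6.69
pOH = 7.31

7.31


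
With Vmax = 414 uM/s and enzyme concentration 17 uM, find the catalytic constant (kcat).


kcat = Vmax / [E]t
kcat = 414 / 17
kcat = 24.3529 s^-1

24.3529 s^-1


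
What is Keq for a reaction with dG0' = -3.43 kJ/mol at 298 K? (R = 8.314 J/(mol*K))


Keq = exp(-dG0 * 1000 / (R * T))
Keq = exp(-(-3.43) * 1000 / (8.314 * 298))
Keq = 3.9925

3.9925


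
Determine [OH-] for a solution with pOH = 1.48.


[OH-] = 10^(-pOH)
[OH-] = 10^(-1.48)
[OH-] = 0.0331 M

0.0331 M


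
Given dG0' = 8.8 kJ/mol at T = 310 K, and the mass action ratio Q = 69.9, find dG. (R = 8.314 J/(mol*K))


dG = dG0' + RT * ln(Q) / 1000
dG = 8.8 + 8.314 * 310 * ln(69.9) / 1000
dG = 19.7461 kJ/mol

19.7461 kJ/mol


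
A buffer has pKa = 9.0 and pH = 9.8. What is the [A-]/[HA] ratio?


[A-]/[HA] = 10^(pH - pKa)
= 10^(9.8 - 9.0)
= 6.3096

6.3096


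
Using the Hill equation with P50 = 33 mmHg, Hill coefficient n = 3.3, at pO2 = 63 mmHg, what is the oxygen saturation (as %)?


Y = pO2^n / (P50^n + pO2^n)
Y = 63^3.3 / (33^3.3 + 63^3.3)
Y = 89.42%

89.42%


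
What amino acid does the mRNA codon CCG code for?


Standard genetic code lookup.
Codon CCG -> Pro

Pro


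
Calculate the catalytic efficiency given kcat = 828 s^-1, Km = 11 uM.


Catalytic efficiency = kcat / Km
= 828 / 11
= 75.2727 uM^-1*s^-1

75.2727 uM^-1*s^-1


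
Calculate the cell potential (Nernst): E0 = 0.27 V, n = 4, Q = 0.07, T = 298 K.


E = E0 - (RT/nF) * ln(Q)
E = 0.27 - (8.314 * 298 / (4 * 96485)) * ln(0.07)
E = 0.2871 V

0.2871 V


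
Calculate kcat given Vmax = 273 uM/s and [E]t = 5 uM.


kcat = Vmax / [E]t
kcat = 273 / 5
kcat = 54.6 s^-1

54.6 s^-1


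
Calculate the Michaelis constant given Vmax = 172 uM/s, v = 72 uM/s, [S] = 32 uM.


Km = [S] * (Vmax - v) / v
Km = 32 * (172 - 72) / 72
Km = 44.4444 uM

44.4444 uM


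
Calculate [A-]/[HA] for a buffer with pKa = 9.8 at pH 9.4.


[A-]/[HA] = 10^(pH - pKa)
= 10^(9.4 - 9.8)
= 0.3981

0.3981


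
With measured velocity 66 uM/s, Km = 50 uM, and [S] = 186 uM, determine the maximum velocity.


Vmax = v * (Km + [S]) / [S]
Vmax = 66 * (50 + 186) / 186
Vmax = 83.7419 uM/s

83.7419 uM/s


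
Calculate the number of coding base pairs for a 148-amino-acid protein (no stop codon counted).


Each amino acid = 1 codon = 3 bp
bp = 148 * 3 = 444 bp

444 bp
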